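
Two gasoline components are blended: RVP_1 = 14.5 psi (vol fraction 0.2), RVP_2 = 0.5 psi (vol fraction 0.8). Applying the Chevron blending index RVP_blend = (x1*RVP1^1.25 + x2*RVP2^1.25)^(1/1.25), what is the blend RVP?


Chevron index: RVP_blend = (sum xi*RVPi^1.25)^(1/1.25)
RVP^1.25 terms: 0.2 * 14.5^1.25 + 0.8 * 0.5^1.25 = 5.99536
RVP_blend = 5.99536^(1/1.25) = 4.190

4.190 psi


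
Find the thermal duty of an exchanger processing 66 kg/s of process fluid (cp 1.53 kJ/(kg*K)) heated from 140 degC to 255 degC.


Q = m_dot * cp * delta_T
delta_T = 255 - 140 = 115 K
Q = 66 * 1.53 * 115
= 100.98 * 115
= 11612.7 kW

11612.7 kW


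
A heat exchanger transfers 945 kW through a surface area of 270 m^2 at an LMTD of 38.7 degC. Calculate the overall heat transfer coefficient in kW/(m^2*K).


From Q = U*A*LMTD, U = Q / (A * LMTD)
U = 945 / (270 * 38.7) = 945 / 10449 = 0.09044

0.09044 kW/(m^2*K)


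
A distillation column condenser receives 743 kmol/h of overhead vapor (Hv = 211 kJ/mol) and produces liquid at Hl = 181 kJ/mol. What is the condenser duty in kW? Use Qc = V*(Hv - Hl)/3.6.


Qc = 743 * (211 - 181) / 3.6 = 743 * 30 / 3.6 = 6192

6192 kW


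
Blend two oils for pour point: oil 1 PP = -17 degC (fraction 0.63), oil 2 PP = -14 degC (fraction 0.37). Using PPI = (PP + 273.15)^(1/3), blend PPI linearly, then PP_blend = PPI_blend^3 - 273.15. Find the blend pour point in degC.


PPI_1 = (-17 + 273.15)^(1/3) = 6.350844
PPI_2 = (-14 + 273.15)^(1/3) = 6.375541
PPI_blend = 0.63 * 6.350844 + 0.37 * 6.375541 = 6.359982
PP_blend = 6.359982^3 - 273.15 = 257.2573 - 273.15 = -15.89

-15.89 degC


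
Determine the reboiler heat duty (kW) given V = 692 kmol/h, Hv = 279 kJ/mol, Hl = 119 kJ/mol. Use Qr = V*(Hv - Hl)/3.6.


Qr = 692 * (279 - 119) / 3.6 = 692 * 160 / 3.6 = 30760

30760 kW


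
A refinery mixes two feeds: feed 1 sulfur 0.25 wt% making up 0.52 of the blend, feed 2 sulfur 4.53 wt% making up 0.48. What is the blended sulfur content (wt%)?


Linear sulfur blending: S_blend = x1*S1 + x2*S2
Contribution 1: 0.52 * 0.25 = 0.13 wt%
Contribution 2: 0.48 * 4.53 = 2.1744 wt%
S_blend = 0.13 + 2.1744 = 2.3044

2.3044 wt%


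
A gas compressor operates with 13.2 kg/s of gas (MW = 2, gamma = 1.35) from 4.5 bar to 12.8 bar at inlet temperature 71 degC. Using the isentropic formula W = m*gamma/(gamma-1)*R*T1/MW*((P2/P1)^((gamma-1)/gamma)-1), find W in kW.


Isentropic work: W = m*(gamma/(gamma-1))*(R*T1/MW)*((P2/P1)^((gamma-1)/gamma) - 1)
T1 = 71 + 273.15 = 344.15 K
Pressure ratio = 12.8 / 4.5 = 2.84444
Exponent = (1.35 - 1)/1.35 = 0.259259
(P2/P1)^exp - 1 = 2.84444^0.259259 - 1 = 0.311302
W = 13.2 * 1.35 / 0.35 * 8.314 * 344.15 / 2 * 0.311302 = 22680

22680 kW


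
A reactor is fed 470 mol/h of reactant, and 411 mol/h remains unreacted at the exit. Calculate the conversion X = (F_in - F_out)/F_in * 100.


X = (F_in - F_out) / F_in * 100
Moles reacted = 470 - 411 = 59
X = 59 / 470 * 100
= 0.1255 * 100
= 12.55 %

12.55 %


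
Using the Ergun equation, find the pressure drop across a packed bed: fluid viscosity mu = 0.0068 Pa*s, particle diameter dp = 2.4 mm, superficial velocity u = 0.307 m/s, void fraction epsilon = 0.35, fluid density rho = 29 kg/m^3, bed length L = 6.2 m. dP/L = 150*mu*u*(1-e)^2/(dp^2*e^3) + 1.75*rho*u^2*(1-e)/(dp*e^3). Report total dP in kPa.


dp = 2.4 mm = 0.0024 m
Viscous term = 150*0.0068*0.307*(1-0.35)^2 / (0.0024^2*0.35^3) = 535721
Inertial term = 1.75*29*0.307^2*(1-0.35) / (0.0024*0.35^3) = 30214.2
dP/L = 535721 + 30214.2 = 565935 Pa/m
dP = 565935 * 6.2 / 1000 = 3509 kPa

3509 kPa


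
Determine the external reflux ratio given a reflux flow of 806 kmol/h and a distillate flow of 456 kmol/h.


Reflux ratio definition: R = L / D (liquid returned / distillate withdrawn)
L = 806 kmol/h, D = 456 kmol/h
R = 806 / 456 = 1.768

1.768


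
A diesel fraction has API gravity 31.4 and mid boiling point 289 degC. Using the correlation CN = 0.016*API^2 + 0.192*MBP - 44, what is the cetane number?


CN = 0.016 * 31.4^2 + 0.192 * 289 - 44
CN = 15.77536 + 55.488 - 44 = 27.26336

27.26336


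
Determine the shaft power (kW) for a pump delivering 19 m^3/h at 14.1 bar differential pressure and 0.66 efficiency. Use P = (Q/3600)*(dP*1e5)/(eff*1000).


Q = 19 / 3600 = 0.00527778 m^3/s
P = 0.00527778 * (14.1 * 1e5) / 0.66 / 1000 = 11.28

11.28 kW


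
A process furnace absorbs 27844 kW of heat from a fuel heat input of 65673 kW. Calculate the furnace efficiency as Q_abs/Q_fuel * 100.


Furnace efficiency = Q_absorbed / Q_fuel * 100
= 27844 / 65673 * 100 = 42.40

42.40 %


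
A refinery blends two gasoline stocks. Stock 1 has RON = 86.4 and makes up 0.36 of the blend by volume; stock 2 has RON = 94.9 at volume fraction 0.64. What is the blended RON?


Linear blending: RON_blend = sum(vi * RONi)
Contribution 1: 0.36 * 86.4 = 31.104
Contribution 2: 0.64 * 94.9 = 60.736
RON_blend = 31.104 + 60.736 = 91.84

91.84


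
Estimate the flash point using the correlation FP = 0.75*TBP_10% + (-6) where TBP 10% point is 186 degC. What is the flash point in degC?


FP = 0.75 * 186 + (-6) = 133.5

133.5 degC


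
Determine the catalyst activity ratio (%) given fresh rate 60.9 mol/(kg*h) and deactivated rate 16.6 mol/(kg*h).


Activity (%) = (rate_used / rate_fresh) * 100
rate_used = 16.6, rate_fresh = 60.9
= (16.6 / 60.9) * 100
= 0.2726 * 100 = 27.26

27.26 %


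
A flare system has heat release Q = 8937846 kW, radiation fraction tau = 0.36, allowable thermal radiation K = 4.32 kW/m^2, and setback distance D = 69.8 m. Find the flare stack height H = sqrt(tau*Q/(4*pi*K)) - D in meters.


tau*Q/(4*pi*K) = 0.36 * 8937846 / (4 * pi * 4.32) = 59270.9
sqrt(59270.9) = 243.456
H = 243.456 - 69.8 = 173.7

173.7 m


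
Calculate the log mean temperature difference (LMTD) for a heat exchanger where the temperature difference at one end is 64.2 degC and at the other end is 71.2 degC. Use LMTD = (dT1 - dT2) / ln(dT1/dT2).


LMTD = (dT1 - dT2) / ln(dT1/dT2)
= (64.2 - 71.2) / ln(64.2 / 71.2) = -7 / -0.10349 = 67.64

67.64 degC


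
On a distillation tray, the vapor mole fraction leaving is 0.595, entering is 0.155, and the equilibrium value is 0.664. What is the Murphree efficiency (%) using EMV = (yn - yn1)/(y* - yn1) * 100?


Murphree vapor efficiency: EMV = (y_n - y_(n-1)) / (y*_n - y_(n-1)) * 100
EMV = (0.595 - 0.155) / (0.664 - 0.155) * 100 = 0.44 / 0.509 * 100 = 86.44

86.44 %


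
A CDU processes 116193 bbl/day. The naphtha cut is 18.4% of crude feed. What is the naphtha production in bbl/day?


Crude throughput = 116193 bbl/day
Fraction yield = 18.4%
yield = throughput * fraction / 100
yield = 116193 * 18.4 / 100 = 21379.512

21379.512 bbl/day


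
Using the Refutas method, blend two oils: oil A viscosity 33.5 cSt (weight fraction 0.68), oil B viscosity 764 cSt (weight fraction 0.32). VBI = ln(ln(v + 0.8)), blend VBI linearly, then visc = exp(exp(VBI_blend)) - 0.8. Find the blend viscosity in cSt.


Refutas method: VBN_i = 14.534*ln(ln(visc_i + 0.8)) + 10.975, blended linearly by mass fraction; since VBN is linear in VBI_i = ln(ln(visc_i + 0.8)) and the fractions sum to 1, blend VBI directly: visc = exp(exp(VBI_blend)) - 0.8
VBI_1 = ln(ln(33.5 + 0.8)) = 1.26275
VBI_2 = ln(ln(764 + 0.8)) = 1.89305
VBI_blend = 0.68 * 1.26275 + 0.32 * 1.89305 = 1.46445
visc_blend = exp(exp(1.46445)) - 0.8 = 74.78

74.78 cSt


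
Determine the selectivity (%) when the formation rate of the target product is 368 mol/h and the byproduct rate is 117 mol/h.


Selectivity = desired / (desired + undesired) * 100
Total products = 368 + 117 = 485 mol/h
S = 368 / 485 * 100
= 0.7588 * 100
= 75.88 %

75.88 %


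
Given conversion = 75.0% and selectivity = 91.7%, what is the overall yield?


Overall yield = conversion (%) * selectivity (%) / 100
Conversion = 75.0%, Selectivity = 91.7%
Y = 75.0 * 91.7 / 100
= 68.775 %

68.775 %


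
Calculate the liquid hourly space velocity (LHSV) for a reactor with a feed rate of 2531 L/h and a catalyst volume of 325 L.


LHSV = volumetric feed rate / catalyst volume
= 2531 L/h / 325 L
= 7.788 h^-1

7.788 h^-1


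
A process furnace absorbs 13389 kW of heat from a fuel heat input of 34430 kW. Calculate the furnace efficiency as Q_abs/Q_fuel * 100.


Furnace efficiency = Q_absorbed / Q_fuel * 100
= 13389 / 34430 * 100 = 38.89

38.89 %


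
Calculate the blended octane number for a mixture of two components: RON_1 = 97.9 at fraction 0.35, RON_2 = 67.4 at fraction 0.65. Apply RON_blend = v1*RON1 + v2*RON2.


Linear blending: RON_blend = sum(vi * RONi)
Contribution 1: 0.35 * 97.9 = 34.265
Contribution 2: 0.65 * 67.4 = 43.81
RON_blend = 34.265 + 43.81 = 78.075

78.075


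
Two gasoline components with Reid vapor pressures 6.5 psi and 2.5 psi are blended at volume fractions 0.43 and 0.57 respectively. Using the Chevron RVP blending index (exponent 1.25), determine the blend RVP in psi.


Chevron index: RVP_blend = (sum xi*RVPi^1.25)^(1/1.25)
RVP^1.25 terms: 0.43 * 6.5^1.25 + 0.57 * 2.5^1.25 = 6.25467
RVP_blend = 6.25467^(1/1.25) = 4.335

4.335 psi


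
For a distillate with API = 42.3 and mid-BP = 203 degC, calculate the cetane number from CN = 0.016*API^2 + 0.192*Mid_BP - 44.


CN = 0.016 * 42.3^2 + 0.192 * 203 - 44
CN = 28.62864 + 38.976 - 44 = 23.60464

23.60464


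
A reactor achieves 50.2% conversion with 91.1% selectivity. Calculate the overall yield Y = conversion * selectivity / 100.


Overall yield = conversion (%) * selectivity (%) / 100
Conversion = 50.2%, Selectivity = 91.1%
Y = 50.2 * 91.1 / 100
= 45.7322 %

45.7322 %


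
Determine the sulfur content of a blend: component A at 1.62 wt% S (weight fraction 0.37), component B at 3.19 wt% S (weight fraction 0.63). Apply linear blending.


Linear sulfur blending: S_blend = x1*S1 + x2*S2
Contribution 1: 0.37 * 1.62 = 0.5994 wt%
Contribution 2: 0.63 * 3.19 = 2.0097 wt%
S_blend = 0.5994 + 2.0097 = 2.6091

2.6091 wt%


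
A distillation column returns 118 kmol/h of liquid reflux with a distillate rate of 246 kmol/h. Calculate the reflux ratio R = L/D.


Reflux ratio definition: R = L / D (liquid returned / distillate withdrawn)
L = 118 kmol/h, D = 246 kmol/h
R = 118 / 246 = 0.4797

0.4797


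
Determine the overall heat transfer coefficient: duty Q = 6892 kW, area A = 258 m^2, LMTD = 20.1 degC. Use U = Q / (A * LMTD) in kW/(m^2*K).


From Q = U*A*LMTD, U = Q / (A * LMTD)
U = 6892 / (258 * 20.1) = 6892 / 5185.8 = 1.329

1.329 kW/(m^2*K)


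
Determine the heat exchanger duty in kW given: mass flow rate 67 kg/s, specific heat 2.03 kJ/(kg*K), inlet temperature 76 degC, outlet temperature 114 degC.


Q = m_dot * cp * delta_T
delta_T = 114 - 76 = 38 K
Q = 67 * 2.03 * 38
= 136.01 * 38
= 5168.38 kW

5168.38 kW


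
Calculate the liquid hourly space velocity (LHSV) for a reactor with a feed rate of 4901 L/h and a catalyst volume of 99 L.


LHSV = volumetric feed rate / catalyst volume
= 4901 L/h / 99 L
= 49.51 h^-1

49.51 h^-1


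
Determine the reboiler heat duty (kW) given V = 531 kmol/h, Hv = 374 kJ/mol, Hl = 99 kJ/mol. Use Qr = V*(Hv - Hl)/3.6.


Qr = 531 * (374 - 99) / 3.6 = 531 * 275 / 3.6 = 40560

40560 kW


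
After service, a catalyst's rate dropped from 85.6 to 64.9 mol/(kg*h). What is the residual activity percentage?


Activity (%) = (rate_used / rate_fresh) * 100
rate_used = 64.9, rate_fresh = 85.6
= (64.9 / 85.6) * 100
= 0.7582 * 100 = 75.82

75.82 %


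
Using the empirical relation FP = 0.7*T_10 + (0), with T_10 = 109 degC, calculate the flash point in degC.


FP = 0.7 * 109 + (0) = 76.3

76.3 degC


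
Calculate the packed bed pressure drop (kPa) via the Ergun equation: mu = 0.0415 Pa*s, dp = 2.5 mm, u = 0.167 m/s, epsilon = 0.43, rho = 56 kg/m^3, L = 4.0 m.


dp = 2.5 mm = 0.0025 m
Viscous term = 150*0.0415*0.167*(1-0.43)^2 / (0.0025^2*0.43^3) = 679705
Inertial term = 1.75*56*0.167^2*(1-0.43) / (0.0025*0.43^3) = 7837.7
dP/L = 679705 + 7837.7 = 687543 Pa/m
dP = 687543 * 4.0 / 1000 = 2750 kPa

2750 kPa


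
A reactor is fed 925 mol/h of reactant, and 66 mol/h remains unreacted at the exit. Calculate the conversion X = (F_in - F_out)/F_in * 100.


X = (F_in - F_out) / F_in * 100
Moles reacted = 925 - 66 = 859
X = 859 / 925 * 100
= 0.9286 * 100
= 92.86 %

92.86 %


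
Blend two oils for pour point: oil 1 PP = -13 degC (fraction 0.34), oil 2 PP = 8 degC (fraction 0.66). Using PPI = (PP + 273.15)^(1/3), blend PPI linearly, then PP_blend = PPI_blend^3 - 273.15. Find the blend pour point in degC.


PPI_1 = (-13 + 273.15)^(1/3) = 6.383731
PPI_2 = (8 + 273.15)^(1/3) = 6.551077
PPI_blend = 0.34 * 6.383731 + 0.66 * 6.551077 = 6.494179
PP_blend = 6.494179^3 - 273.15 = 273.8878 - 273.15 = 0.74

0.74 degC


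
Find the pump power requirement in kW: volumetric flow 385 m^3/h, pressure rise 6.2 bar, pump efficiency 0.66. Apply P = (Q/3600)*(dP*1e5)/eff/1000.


Q = 385 / 3600 = 0.106944 m^3/s
P = 0.106944 * (6.2 * 1e5) / 0.66 / 1000 = 100.5

100.5 kW


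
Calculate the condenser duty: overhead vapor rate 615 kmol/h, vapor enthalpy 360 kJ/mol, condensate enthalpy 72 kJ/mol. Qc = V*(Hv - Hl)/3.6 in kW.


Qc = 615 * (360 - 72) / 3.6 = 615 * 288 / 3.6 = 49200

49200 kW


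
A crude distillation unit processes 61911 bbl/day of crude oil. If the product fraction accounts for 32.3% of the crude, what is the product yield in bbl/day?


Crude throughput = 61911 bbl/day
Fraction yield = 32.3%
yield = throughput * fraction / 100
yield = 61911 * 32.3 / 100 = 19997.253

19997.253 bbl/day


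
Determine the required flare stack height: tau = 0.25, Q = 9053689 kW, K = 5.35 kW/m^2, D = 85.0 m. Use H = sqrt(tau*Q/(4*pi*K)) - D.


tau*Q/(4*pi*K) = 0.25 * 9053689 / (4 * pi * 5.35) = 33666.8
sqrt(33666.8) = 183.485
H = 183.485 - 85.0 = 98.49

98.49 m


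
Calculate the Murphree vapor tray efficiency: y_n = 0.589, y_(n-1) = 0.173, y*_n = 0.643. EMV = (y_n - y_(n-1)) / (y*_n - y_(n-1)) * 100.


Murphree vapor efficiency: EMV = (y_n - y_(n-1)) / (y*_n - y_(n-1)) * 100
EMV = (0.589 - 0.173) / (0.643 - 0.173) * 100 = 0.416 / 0.47 * 100 = 88.51

88.51 %


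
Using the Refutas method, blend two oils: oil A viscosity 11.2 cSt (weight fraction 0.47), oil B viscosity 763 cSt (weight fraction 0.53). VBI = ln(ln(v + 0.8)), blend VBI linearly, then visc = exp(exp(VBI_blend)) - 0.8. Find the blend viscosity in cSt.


Refutas method: VBN_i = 14.534*ln(ln(visc_i + 0.8)) + 10.975, blended linearly by mass fraction; since VBN is linear in VBI_i = ln(ln(visc_i + 0.8)) and the fractions sum to 1, blend VBI directly: visc = exp(exp(VBI_blend)) - 0.8
VBI_1 = ln(ln(11.2 + 0.8)) = 0.910235
VBI_2 = ln(ln(763 + 0.8)) = 1.89286
VBI_blend = 0.47 * 0.910235 + 0.53 * 1.89286 = 1.43103
visc_blend = exp(exp(1.43103)) - 0.8 = 64.76

64.76 cSt


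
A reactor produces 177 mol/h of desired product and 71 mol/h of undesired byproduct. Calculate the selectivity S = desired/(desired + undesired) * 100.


Selectivity = desired / (desired + undesired) * 100
Total products = 177 + 71 = 248 mol/h
S = 177 / 248 * 100
= 0.7137 * 100
= 71.37 %

71.37 %


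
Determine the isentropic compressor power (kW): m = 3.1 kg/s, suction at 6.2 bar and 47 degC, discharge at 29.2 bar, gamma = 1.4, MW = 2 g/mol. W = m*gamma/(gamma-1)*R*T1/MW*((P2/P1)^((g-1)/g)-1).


Isentropic work: W = m*(gamma/(gamma-1))*(R*T1/MW)*((P2/P1)^((gamma-1)/gamma) - 1)
T1 = 47 + 273.15 = 320.15 K
Pressure ratio = 29.2 / 6.2 = 4.70968
Exponent = (1.4 - 1)/1.4 = 0.285714
(P2/P1)^exp - 1 = 4.70968^0.285714 - 1 = 0.55698
W = 3.1 * 1.4 / 0.4 * 8.314 * 320.15 / 2 * 0.55698 = 8043

8043 kW


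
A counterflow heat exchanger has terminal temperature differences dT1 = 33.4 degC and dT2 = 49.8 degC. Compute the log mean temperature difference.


LMTD = (dT1 - dT2) / ln(dT1/dT2)
= (33.4 - 49.8) / ln(33.4 / 49.8) = -16.4 / -0.399459 = 41.06

41.06 degC


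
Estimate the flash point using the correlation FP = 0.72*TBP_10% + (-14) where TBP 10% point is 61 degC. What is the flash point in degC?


FP = 0.72 * 61 + (-14) = 29.92

29.92 degC


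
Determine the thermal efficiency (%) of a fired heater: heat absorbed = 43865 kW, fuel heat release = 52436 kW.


Furnace efficiency = Q_absorbed / Q_fuel * 100
= 43865 / 52436 * 100 = 83.65

83.65 %


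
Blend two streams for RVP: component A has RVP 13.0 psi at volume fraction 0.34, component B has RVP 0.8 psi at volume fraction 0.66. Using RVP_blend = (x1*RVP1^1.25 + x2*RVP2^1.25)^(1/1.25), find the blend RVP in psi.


Chevron index: RVP_blend = (sum xi*RVPi^1.25)^(1/1.25)
RVP^1.25 terms: 0.34 * 13.0^1.25 + 0.66 * 0.8^1.25 = 8.89218
RVP_blend = 8.89218^(1/1.25) = 5.744

5.744 psi


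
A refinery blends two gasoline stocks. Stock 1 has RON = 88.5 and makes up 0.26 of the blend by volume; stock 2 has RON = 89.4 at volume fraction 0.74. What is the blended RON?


Linear blending: RON_blend = sum(vi * RONi)
Contribution 1: 0.26 * 88.5 = 23.01
Contribution 2: 0.74 * 89.4 = 66.156
RON_blend = 23.01 + 66.156 = 89.166

89.166


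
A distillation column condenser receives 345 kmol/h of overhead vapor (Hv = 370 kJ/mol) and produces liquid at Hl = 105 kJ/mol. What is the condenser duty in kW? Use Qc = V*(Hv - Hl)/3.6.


Qc = 345 * (370 - 105) / 3.6 = 345 * 265 / 3.6 = 25400

25400 kW


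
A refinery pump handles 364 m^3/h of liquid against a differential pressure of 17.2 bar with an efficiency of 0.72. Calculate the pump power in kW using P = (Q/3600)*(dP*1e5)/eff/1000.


Q = 364 / 3600 = 0.101111 m^3/s
P = 0.101111 * (17.2 * 1e5) / 0.72 / 1000 = 241.5

241.5 kW


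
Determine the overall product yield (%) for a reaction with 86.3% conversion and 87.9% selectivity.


Overall yield = conversion (%) * selectivity (%) / 100
Conversion = 86.3%, Selectivity = 87.9%
Y = 86.3 * 87.9 / 100
= 75.8577 %

75.8577 %


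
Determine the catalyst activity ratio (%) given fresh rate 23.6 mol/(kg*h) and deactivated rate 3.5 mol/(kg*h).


Activity (%) = (rate_used / rate_fresh) * 100
rate_used = 3.5, rate_fresh = 23.6
= (3.5 / 23.6) * 100
= 0.1483 * 100 = 14.83

14.83 %


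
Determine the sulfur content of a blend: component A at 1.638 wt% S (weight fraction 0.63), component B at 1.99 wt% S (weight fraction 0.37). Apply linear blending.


Linear sulfur blending: S_blend = x1*S1 + x2*S2
Contribution 1: 0.63 * 1.638 = 1.03194 wt%
Contribution 2: 0.37 * 1.99 = 0.7363 wt%
S_blend = 1.03194 + 0.7363 = 1.76824

1.76824 wt%


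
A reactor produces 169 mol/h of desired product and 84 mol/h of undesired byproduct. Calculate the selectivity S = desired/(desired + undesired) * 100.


Selectivity = desired / (desired + undesired) * 100
Total products = 169 + 84 = 253 mol/h
S = 169 / 253 * 100
= 0.6680 * 100
= 66.80 %

66.80 %


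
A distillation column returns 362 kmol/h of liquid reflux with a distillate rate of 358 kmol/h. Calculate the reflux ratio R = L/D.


Reflux ratio definition: R = L / D (liquid returned / distillate withdrawn)
L = 362 kmol/h, D = 358 kmol/h
R = 362 / 358 = 1.011

1.011


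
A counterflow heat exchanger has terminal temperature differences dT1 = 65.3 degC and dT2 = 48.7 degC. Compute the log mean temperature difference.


LMTD = (dT1 - dT2) / ln(dT1/dT2)
= (65.3 - 48.7) / ln(65.3 / 48.7) = 16.6 / 0.293313 = 56.59

56.59 degC


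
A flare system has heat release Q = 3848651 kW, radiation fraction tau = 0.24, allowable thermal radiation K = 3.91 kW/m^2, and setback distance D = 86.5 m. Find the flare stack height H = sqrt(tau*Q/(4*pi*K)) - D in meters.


tau*Q/(4*pi*K) = 0.24 * 3848651 / (4 * pi * 3.91) = 18798.9
sqrt(18798.9) = 137.109
H = 137.109 - 86.5 = 50.61

50.61 m


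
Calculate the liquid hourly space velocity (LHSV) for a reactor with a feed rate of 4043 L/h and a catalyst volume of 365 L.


LHSV = volumetric feed rate / catalyst volume
= 4043 L/h / 365 L
= 11.08 h^-1

11.08 h^-1


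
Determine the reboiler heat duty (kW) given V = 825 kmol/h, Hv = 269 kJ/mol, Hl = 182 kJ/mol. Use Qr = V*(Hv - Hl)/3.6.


Qr = 825 * (269 - 182) / 3.6 = 825 * 87 / 3.6 = 19940

19940 kW


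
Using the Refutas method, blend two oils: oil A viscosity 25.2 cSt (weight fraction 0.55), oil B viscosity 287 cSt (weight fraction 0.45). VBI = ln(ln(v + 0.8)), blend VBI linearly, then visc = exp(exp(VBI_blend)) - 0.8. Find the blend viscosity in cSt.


Refutas method: VBN_i = 14.534*ln(ln(visc_i + 0.8)) + 10.975, blended linearly by mass fraction; since VBN is linear in VBI_i = ln(ln(visc_i + 0.8)) and the fractions sum to 1, blend VBI directly: visc = exp(exp(VBI_blend)) - 0.8
VBI_1 = ln(ln(25.2 + 0.8)) = 1.18114
VBI_2 = ln(ln(287 + 0.8)) = 1.73382
VBI_blend = 0.55 * 1.18114 + 0.45 * 1.73382 = 1.42985
visc_blend = exp(exp(1.42985)) - 0.8 = 64.44

64.44 cSt


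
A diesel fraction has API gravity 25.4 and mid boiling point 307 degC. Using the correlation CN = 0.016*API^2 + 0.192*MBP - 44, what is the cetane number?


CN = 0.016 * 25.4^2 + 0.192 * 307 - 44
CN = 10.32256 + 58.944 - 44 = 25.26656

25.26656


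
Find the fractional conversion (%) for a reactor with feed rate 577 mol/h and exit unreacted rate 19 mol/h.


X = (F_in - F_out) / F_in * 100
Moles reacted = 577 - 19 = 558
X = 558 / 577 * 100
= 0.9671 * 100
= 96.71 %

96.71 %


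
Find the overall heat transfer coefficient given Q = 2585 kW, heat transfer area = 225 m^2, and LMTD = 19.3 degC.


From Q = U*A*LMTD, U = Q / (A * LMTD)
U = 2585 / (225 * 19.3) = 2585 / 4342.5 = 0.5953

0.5953 kW/(m^2*K)


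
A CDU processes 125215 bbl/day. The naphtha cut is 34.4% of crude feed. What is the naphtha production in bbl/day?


Crude throughput = 125215 bbl/day
Fraction yield = 34.4%
yield = throughput * fraction / 100
yield = 125215 * 34.4 / 100 = 43073.96

43073.96 bbl/day


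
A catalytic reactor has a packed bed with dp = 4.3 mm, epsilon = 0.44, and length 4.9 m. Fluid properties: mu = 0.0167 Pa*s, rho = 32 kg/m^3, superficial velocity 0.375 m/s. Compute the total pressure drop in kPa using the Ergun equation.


dp = 4.3 mm = 0.0043 m
Viscous term = 150*0.0167*0.375*(1-0.44)^2 / (0.0043^2*0.44^3) = 187034
Inertial term = 1.75*32*0.375^2*(1-0.44) / (0.0043*0.44^3) = 12039.6
dP/L = 187034 + 12039.6 = 199074 Pa/m
dP = 199074 * 4.9 / 1000 = 975.5 kPa

975.5 kPa


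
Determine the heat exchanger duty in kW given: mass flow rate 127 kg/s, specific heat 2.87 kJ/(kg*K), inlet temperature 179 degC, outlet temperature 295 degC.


Q = m_dot * cp * delta_T
delta_T = 295 - 179 = 116 K
Q = 127 * 2.87 * 116
= 364.49 * 116
= 42280.84 kW

42280.84 kW


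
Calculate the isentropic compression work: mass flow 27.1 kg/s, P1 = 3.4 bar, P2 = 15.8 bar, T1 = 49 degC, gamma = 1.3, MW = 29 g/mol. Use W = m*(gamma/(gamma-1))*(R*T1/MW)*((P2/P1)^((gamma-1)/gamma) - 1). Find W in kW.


Isentropic work: W = m*(gamma/(gamma-1))*(R*T1/MW)*((P2/P1)^((gamma-1)/gamma) - 1)
T1 = 49 + 273.15 = 322.15 K
Pressure ratio = 15.8 / 3.4 = 4.64706
Exponent = (1.3 - 1)/1.3 = 0.230769
(P2/P1)^exp - 1 = 4.64706^0.230769 - 1 = 0.42549
W = 27.1 * 1.3 / 0.3 * 8.314 * 322.15 / 29 * 0.42549 = 4615

4615 kW


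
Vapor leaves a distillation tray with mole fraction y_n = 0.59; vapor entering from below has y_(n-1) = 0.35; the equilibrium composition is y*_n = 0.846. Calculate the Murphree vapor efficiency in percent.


Murphree vapor efficiency: EMV = (y_n - y_(n-1)) / (y*_n - y_(n-1)) * 100
EMV = (0.59 - 0.35) / (0.846 - 0.35) * 100 = 0.24 / 0.496 * 100 = 48.39

48.39 %


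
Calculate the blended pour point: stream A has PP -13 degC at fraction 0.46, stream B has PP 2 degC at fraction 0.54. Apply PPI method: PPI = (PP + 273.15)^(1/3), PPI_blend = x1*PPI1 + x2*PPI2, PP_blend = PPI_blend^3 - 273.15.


PPI_1 = (-13 + 273.15)^(1/3) = 6.383731
PPI_2 = (2 + 273.15)^(1/3) = 6.504139
PPI_blend = 0.46 * 6.383731 + 0.54 * 6.504139 = 6.448751
PP_blend = 6.448751^3 - 273.15 = 268.1803 - 273.15 = -4.97

-4.97 degC


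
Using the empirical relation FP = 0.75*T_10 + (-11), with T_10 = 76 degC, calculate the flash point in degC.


FP = 0.75 * 76 + (-11) = 46

46 degC


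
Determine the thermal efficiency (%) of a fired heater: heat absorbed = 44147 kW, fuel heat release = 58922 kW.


Furnace efficiency = Q_absorbed / Q_fuel * 100
= 44147 / 58922 * 100 = 74.92

74.92 %


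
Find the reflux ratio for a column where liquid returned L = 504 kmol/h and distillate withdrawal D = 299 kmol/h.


Reflux ratio definition: R = L / D (liquid returned / distillate withdrawn)
L = 504 kmol/h, D = 299 kmol/h
R = 504 / 299 = 1.686

1.686


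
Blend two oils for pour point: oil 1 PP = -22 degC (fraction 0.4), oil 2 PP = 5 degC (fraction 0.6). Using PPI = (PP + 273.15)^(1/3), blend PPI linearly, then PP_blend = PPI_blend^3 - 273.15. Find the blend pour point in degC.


PPI_1 = (-22 + 273.15)^(1/3) = 6.30925
PPI_2 = (5 + 273.15)^(1/3) = 6.527693
PPI_blend = 0.4 * 6.30925 + 0.6 * 6.527693 = 6.440316
PP_blend = 6.440316^3 - 273.15 = 267.1293 - 273.15 = -6.02

-6.02 degC


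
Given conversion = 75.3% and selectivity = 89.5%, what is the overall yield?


Overall yield = conversion (%) * selectivity (%) / 100
Conversion = 75.3%, Selectivity = 89.5%
Y = 75.3 * 89.5 / 100
= 67.3935 %

67.3935 %


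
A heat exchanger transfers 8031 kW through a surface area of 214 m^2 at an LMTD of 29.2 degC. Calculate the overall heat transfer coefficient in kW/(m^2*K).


From Q = U*A*LMTD, U = Q / (A * LMTD)
U = 8031 / (214 * 29.2) = 8031 / 6248.8 = 1.285

1.285 kW/(m^2*K)


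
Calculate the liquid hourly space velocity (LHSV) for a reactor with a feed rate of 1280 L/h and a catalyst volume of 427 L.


LHSV = volumetric feed rate / catalyst volume
= 1280 L/h / 427 L
= 2.998 h^-1

2.998 h^-1


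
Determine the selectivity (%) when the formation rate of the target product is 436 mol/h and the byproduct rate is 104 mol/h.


Selectivity = desired / (desired + undesired) * 100
Total products = 436 + 104 = 540 mol/h
S = 436 / 540 * 100
= 0.8074 * 100
= 80.74 %

80.74 %


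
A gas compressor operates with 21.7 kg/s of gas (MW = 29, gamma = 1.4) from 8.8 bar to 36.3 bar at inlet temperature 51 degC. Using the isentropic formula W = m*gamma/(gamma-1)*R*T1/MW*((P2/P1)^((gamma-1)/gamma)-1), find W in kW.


Isentropic work: W = m*(gamma/(gamma-1))*(R*T1/MW)*((P2/P1)^((gamma-1)/gamma) - 1)
T1 = 51 + 273.15 = 324.15 K
Pressure ratio = 36.3 / 8.8 = 4.125
Exponent = (1.4 - 1)/1.4 = 0.285714
(P2/P1)^exp - 1 = 4.125^0.285714 - 1 = 0.499116
W = 21.7 * 1.4 / 0.4 * 8.314 * 324.15 / 29 * 0.499116 = 3523

3523 kW


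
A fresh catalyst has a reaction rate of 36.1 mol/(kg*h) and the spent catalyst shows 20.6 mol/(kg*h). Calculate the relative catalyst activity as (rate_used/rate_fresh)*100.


Activity (%) = (rate_used / rate_fresh) * 100
rate_used = 20.6, rate_fresh = 36.1
= (20.6 / 36.1) * 100
= 0.5706 * 100 = 57.06

57.06 %


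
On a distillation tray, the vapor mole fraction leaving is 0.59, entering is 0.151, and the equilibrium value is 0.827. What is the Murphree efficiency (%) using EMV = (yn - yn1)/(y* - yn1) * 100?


Murphree vapor efficiency: EMV = (y_n - y_(n-1)) / (y*_n - y_(n-1)) * 100
EMV = (0.59 - 0.151) / (0.827 - 0.151) * 100 = 0.439 / 0.676 * 100 = 64.94

64.94 %


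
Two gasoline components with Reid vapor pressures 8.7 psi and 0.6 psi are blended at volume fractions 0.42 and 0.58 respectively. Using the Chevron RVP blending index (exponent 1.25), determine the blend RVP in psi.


Chevron index: RVP_blend = (sum xi*RVPi^1.25)^(1/1.25)
RVP^1.25 terms: 0.42 * 8.7^1.25 + 0.58 * 0.6^1.25 = 6.58178
RVP_blend = 6.58178^(1/1.25) = 4.515

4.515 psi


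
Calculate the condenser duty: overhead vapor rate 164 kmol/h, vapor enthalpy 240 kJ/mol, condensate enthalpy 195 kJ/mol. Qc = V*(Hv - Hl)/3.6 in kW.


Qc = 164 * (240 - 195) / 3.6 = 164 * 45 / 3.6 = 2050

2050 kW


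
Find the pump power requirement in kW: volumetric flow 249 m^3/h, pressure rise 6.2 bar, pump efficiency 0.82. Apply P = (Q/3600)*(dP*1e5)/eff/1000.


Q = 249 / 3600 = 0.0691667 m^3/s
P = 0.0691667 * (6.2 * 1e5) / 0.82 / 1000 = 52.30

52.30 kW


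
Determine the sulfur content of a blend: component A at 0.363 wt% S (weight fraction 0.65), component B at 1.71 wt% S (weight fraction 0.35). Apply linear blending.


Linear sulfur blending: S_blend = x1*S1 + x2*S2
Contribution 1: 0.65 * 0.363 = 0.23595 wt%
Contribution 2: 0.35 * 1.71 = 0.5985 wt%
S_blend = 0.23595 + 0.5985 = 0.83445

0.83445 wt%


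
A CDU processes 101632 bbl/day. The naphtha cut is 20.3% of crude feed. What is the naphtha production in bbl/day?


Crude throughput = 101632 bbl/day
Fraction yield = 20.3%
yield = throughput * fraction / 100
yield = 101632 * 20.3 / 100 = 20631.296

20631.296 bbl/day


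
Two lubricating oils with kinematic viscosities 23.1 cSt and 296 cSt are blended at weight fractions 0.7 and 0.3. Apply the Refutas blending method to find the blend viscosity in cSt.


Refutas method: VBN_i = 14.534*ln(ln(visc_i + 0.8)) + 10.975, blended linearly by mass fraction; since VBN is linear in VBI_i = ln(ln(visc_i + 0.8)) and the fractions sum to 1, blend VBI directly: visc = exp(exp(VBI_blend)) - 0.8
VBI_1 = ln(ln(23.1 + 0.8)) = 1.15495
VBI_2 = ln(ln(296 + 0.8)) = 1.73925
VBI_blend = 0.7 * 1.15495 + 0.3 * 1.73925 = 1.33024
visc_blend = exp(exp(1.33024)) - 0.8 = 43.10

43.10 cSt


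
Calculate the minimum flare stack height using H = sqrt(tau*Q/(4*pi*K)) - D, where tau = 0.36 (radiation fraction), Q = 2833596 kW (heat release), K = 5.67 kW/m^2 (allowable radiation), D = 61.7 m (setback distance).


tau*Q/(4*pi*K) = 0.36 * 2833596 / (4 * pi * 5.67) = 14316.9
sqrt(14316.9) = 119.653
H = 119.653 - 61.7 = 57.95

57.95 m


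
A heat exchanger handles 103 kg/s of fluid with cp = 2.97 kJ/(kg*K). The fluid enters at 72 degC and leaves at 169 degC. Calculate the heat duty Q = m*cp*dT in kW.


Q = m_dot * cp * delta_T
delta_T = 169 - 72 = 97 K
Q = 103 * 2.97 * 97
= 305.91 * 97
= 29673.27 kW

29673.27 kW


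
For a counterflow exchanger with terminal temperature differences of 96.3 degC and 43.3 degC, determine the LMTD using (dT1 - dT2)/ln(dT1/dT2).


LMTD = (dT1 - dT2) / ln(dT1/dT2)
= (96.3 - 43.3) / ln(96.3 / 43.3) = 53 / 0.799316 = 66.31

66.31 degC


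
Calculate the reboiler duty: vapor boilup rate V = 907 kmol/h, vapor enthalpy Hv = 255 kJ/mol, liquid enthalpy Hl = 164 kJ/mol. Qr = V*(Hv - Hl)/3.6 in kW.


Qr = 907 * (255 - 164) / 3.6 = 907 * 91 / 3.6 = 22930

22930 kW


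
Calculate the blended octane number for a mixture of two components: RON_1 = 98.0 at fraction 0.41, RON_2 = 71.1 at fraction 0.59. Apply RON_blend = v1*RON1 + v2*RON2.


Linear blending: RON_blend = sum(vi * RONi)
Contribution 1: 0.41 * 98.0 = 40.18
Contribution 2: 0.59 * 71.1 = 41.949
RON_blend = 40.18 + 41.949 = 82.129

82.129


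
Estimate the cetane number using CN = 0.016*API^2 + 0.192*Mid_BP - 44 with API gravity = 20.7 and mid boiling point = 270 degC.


CN = 0.016 * 20.7^2 + 0.192 * 270 - 44
CN = 6.85584 + 51.84 - 44 = 14.69584

14.69584


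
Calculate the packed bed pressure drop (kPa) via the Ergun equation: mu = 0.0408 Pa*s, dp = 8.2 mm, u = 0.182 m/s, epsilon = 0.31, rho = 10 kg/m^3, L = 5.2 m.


dp = 8.2 mm = 0.0082 m
Viscous term = 150*0.0408*0.182*(1-0.31)^2 / (0.0082^2*0.31^3) = 264733
Inertial term = 1.75*10*0.182^2*(1-0.31) / (0.0082*0.31^3) = 1637.31
dP/L = 264733 + 1637.31 = 266370 Pa/m
dP = 266370 * 5.2 / 1000 = 1385 kPa

1385 kPa


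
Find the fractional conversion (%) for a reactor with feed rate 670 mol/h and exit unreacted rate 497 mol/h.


X = (F_in - F_out) / F_in * 100
Moles reacted = 670 - 497 = 173
X = 173 / 670 * 100
= 0.2582 * 100
= 25.82 %

25.82 %


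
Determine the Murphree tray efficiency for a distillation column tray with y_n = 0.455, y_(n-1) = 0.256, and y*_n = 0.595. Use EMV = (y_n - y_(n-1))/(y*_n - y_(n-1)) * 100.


Murphree vapor efficiency: EMV = (y_n - y_(n-1)) / (y*_n - y_(n-1)) * 100
EMV = (0.455 - 0.256) / (0.595 - 0.256) * 100 = 0.199 / 0.339 * 100 = 58.70

58.70 %


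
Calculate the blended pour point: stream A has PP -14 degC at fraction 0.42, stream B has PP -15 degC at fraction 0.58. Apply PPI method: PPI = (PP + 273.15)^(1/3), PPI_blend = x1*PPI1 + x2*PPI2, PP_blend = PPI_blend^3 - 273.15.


PPI_1 = (-14 + 273.15)^(1/3) = 6.375541
PPI_2 = (-15 + 273.15)^(1/3) = 6.36733
PPI_blend = 0.42 * 6.375541 + 0.58 * 6.36733 = 6.370779
PP_blend = 6.370779^3 - 273.15 = 258.5697 - 273.15 = -14.58

-14.58 degC


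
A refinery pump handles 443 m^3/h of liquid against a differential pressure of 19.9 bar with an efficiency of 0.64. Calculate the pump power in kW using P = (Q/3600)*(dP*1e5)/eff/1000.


Q = 443 / 3600 = 0.123056 m^3/s
P = 0.123056 * (19.9 * 1e5) / 0.64 / 1000 = 382.6

382.6 kW


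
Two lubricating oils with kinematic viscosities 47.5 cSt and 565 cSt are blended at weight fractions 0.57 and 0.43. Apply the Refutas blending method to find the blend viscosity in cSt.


Refutas method: VBN_i = 14.534*ln(ln(visc_i + 0.8)) + 10.975, blended linearly by mass fraction; since VBN is linear in VBI_i = ln(ln(visc_i + 0.8)) and the fractions sum to 1, blend VBI directly: visc = exp(exp(VBI_blend)) - 0.8
VBI_1 = ln(ln(47.5 + 0.8)) = 1.35517
VBI_2 = ln(ln(565 + 0.8)) = 1.8466
VBI_blend = 0.57 * 1.35517 + 0.43 * 1.8466 = 1.56648
visc_blend = exp(exp(1.56648)) - 0.8 = 119.5

119.5 cSt


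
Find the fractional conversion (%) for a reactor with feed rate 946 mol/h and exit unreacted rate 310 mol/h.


X = (F_in - F_out) / F_in * 100
Moles reacted = 946 - 310 = 636
X = 636 / 946 * 100
= 0.6723 * 100
= 67.23 %

67.23 %


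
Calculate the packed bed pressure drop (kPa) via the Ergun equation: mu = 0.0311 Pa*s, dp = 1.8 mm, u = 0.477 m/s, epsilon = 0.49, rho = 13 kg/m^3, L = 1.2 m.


dp = 1.8 mm = 0.0018 m
Viscous term = 150*0.0311*0.477*(1-0.49)^2 / (0.0018^2*0.49^3) = 1518370
Inertial term = 1.75*13*0.477^2*(1-0.49) / (0.0018*0.49^3) = 12466
dP/L = 1518370 + 12466 = 1530840 Pa/m
dP = 1530840 * 1.2 / 1000 = 1837 kPa

1837 kPa


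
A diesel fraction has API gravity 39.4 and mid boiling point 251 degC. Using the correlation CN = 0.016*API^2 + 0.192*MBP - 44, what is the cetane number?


CN = 0.016 * 39.4^2 + 0.192 * 251 - 44
CN = 24.83776 + 48.192 - 44 = 29.02976

29.02976


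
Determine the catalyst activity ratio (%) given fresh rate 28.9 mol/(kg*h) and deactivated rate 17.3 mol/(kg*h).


Activity (%) = (rate_used / rate_fresh) * 100
rate_used = 17.3, rate_fresh = 28.9
= (17.3 / 28.9) * 100
= 0.5986 * 100 = 59.86

59.86 %


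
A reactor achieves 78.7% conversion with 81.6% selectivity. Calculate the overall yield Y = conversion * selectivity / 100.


Overall yield = conversion (%) * selectivity (%) / 100
Conversion = 78.7%, Selectivity = 81.6%
Y = 78.7 * 81.6 / 100
= 64.2192 %

64.2192 %


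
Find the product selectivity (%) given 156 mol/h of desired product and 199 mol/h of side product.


Selectivity = desired / (desired + undesired) * 100
Total products = 156 + 199 = 355 mol/h
S = 156 / 355 * 100
= 0.4394 * 100
= 43.94 %

43.94 %


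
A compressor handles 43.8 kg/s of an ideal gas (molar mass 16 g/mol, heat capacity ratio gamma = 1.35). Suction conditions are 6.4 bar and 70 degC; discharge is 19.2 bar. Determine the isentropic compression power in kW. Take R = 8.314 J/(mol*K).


Isentropic work: W = m*(gamma/(gamma-1))*(R*T1/MW)*((P2/P1)^((gamma-1)/gamma) - 1)
T1 = 70 + 273.15 = 343.15 K
Pressure ratio = 19.2 / 6.4 = 3
Exponent = (1.35 - 1)/1.35 = 0.259259
(P2/P1)^exp - 1 = 3^0.259259 - 1 = 0.32953
W = 43.8 * 1.35 / 0.35 * 8.314 * 343.15 / 16 * 0.32953 = 9927

9927 kW


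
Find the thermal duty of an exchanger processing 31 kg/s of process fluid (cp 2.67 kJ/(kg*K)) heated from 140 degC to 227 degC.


Q = m_dot * cp * delta_T
delta_T = 227 - 140 = 87 K
Q = 31 * 2.67 * 87
= 82.77 * 87
= 7200.99 kW

7200.99 kW


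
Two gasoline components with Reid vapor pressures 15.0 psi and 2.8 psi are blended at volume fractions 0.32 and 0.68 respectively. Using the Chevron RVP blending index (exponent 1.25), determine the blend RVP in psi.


Chevron index: RVP_blend = (sum xi*RVPi^1.25)^(1/1.25)
RVP^1.25 terms: 0.32 * 15.0^1.25 + 0.68 * 2.8^1.25 = 11.9093
RVP_blend = 11.9093^(1/1.25) = 7.256

7.256 psi


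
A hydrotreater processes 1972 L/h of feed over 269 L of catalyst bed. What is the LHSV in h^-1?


LHSV = volumetric feed rate / catalyst volume
= 1972 L/h / 269 L
= 7.331 h^-1

7.331 h^-1


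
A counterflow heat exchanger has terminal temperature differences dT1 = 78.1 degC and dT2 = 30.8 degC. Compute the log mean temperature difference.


LMTD = (dT1 - dT2) / ln(dT1/dT2)
= (78.1 - 30.8) / ln(78.1 / 30.8) = 47.3 / 0.930475 = 50.83

50.83 degC


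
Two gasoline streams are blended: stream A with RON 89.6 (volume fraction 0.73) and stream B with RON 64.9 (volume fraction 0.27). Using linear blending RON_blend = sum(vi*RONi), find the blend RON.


Linear blending: RON_blend = sum(vi * RONi)
Contribution 1: 0.73 * 89.6 = 65.408
Contribution 2: 0.27 * 64.9 = 17.523
RON_blend = 65.408 + 17.523 = 82.931

82.931


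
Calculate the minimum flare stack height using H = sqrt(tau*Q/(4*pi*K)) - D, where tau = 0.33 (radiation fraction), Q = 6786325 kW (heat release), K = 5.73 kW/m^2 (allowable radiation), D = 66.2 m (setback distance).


tau*Q/(4*pi*K) = 0.33 * 6786325 / (4 * pi * 5.73) = 31101.7
sqrt(31101.7) = 176.357
H = 176.357 - 66.2 = 110.2

110.2 m


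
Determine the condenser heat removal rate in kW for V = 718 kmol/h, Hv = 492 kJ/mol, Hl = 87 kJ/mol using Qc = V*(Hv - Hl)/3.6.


Qc = 718 * (492 - 87) / 3.6 = 718 * 405 / 3.6 = 80780

80780 kW


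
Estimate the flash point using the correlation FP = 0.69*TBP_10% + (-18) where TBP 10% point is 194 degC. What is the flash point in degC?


FP = 0.69 * 194 + (-18) = 115.86

115.86 degC


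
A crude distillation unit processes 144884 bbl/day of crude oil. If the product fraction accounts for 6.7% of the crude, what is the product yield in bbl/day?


Crude throughput = 144884 bbl/day
Fraction yield = 6.7%
yield = throughput * fraction / 100
yield = 144884 * 6.7 / 100 = 9707.228

9707.228 bbl/day


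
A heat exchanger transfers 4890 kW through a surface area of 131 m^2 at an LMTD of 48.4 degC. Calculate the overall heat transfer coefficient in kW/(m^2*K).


From Q = U*A*LMTD, U = Q / (A * LMTD)
U = 4890 / (131 * 48.4) = 4890 / 6340.4 = 0.7712

0.7712 kW/(m^2*K)


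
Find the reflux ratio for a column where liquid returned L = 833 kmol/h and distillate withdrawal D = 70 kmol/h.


Reflux ratio definition: R = L / D (liquid returned / distillate withdrawn)
L = 833 kmol/h, D = 70 kmol/h
R = 833 / 70 = 11.90

11.90


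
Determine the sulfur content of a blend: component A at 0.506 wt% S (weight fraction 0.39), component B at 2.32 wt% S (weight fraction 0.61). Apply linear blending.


Linear sulfur blending: S_blend = x1*S1 + x2*S2
Contribution 1: 0.39 * 0.506 = 0.19734 wt%
Contribution 2: 0.61 * 2.32 = 1.4152 wt%
S_blend = 0.19734 + 1.4152 = 1.61254

1.61254 wt%


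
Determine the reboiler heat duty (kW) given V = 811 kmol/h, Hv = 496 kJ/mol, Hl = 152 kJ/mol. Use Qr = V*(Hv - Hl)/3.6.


Qr = 811 * (496 - 152) / 3.6 = 811 * 344 / 3.6 = 77500

77500 kW


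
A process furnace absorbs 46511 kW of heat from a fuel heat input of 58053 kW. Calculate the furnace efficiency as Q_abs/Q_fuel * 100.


Furnace efficiency = Q_absorbed / Q_fuel * 100
= 46511 / 58053 * 100 = 80.12

80.12 %


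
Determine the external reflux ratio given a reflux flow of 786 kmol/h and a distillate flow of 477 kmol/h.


Reflux ratio definition: R = L / D (liquid returned / distillate withdrawn)
L = 786 kmol/h, D = 477 kmol/h
R = 786 / 477 = 1.648

1.648


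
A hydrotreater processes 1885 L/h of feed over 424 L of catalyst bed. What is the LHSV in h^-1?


LHSV = volumetric feed rate / catalyst volume
= 1885 L/h / 424 L
= 4.446 h^-1

4.446 h^-1
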